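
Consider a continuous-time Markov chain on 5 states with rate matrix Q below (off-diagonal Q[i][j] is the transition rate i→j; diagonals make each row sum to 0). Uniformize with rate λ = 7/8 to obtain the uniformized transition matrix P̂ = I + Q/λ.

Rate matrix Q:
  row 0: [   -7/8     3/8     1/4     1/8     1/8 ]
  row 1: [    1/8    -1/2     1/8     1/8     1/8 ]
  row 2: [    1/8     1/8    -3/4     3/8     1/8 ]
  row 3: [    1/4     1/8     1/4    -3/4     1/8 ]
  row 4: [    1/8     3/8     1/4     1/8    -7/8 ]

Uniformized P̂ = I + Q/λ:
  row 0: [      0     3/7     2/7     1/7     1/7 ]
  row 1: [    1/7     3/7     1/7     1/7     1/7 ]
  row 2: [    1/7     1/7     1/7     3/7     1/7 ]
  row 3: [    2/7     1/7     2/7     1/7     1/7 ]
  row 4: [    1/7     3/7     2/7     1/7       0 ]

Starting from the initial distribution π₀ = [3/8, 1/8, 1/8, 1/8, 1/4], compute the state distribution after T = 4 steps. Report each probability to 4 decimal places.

π = [0.1497, 0.3105, 0.2108, 0.2039, 0.1251]

t=0: π = [0.3750, 0.1250, 0.1250, 0.1250, 0.2500]
t=1: π = [0.1071, 0.3571, 0.2500, 0.1786, 0.1071]
t=2: π = [0.1531, 0.3061, 0.1990, 0.2143, 0.1276]
t=3: π = [0.1516, 0.3105, 0.2136, 0.1997, 0.1246]
t=4: π = [0.1497, 0.3105, 0.2108, 0.2039, 0.1251]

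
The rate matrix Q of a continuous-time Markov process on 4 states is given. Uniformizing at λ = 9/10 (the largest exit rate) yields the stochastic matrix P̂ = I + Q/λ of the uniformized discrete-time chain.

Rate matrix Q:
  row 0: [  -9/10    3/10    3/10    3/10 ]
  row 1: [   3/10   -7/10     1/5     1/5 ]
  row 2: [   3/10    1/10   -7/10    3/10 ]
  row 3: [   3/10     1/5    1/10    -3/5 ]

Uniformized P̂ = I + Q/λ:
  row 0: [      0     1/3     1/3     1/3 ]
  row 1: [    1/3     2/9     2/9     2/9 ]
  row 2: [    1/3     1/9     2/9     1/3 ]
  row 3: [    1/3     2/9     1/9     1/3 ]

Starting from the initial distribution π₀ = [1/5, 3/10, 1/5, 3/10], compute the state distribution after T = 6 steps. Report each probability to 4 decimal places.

π = [0.2499, 0.2261, 0.2158, 0.3082]

t=0: π = [0.2000, 0.3000, 0.2000, 0.3000]
t=1: π = [0.2667, 0.2222, 0.2111, 0.3000]
t=2: π = [0.2444, 0.2284, 0.2185, 0.3086]
t=3: π = [0.2519, 0.2251, 0.2151, 0.3080]
t=4: π = [0.2494, 0.2263, 0.2160, 0.3083]
t=5: π = [0.2502, 0.2259, 0.2157, 0.3082]
t=6: π = [0.2499, 0.2261, 0.2158, 0.3082]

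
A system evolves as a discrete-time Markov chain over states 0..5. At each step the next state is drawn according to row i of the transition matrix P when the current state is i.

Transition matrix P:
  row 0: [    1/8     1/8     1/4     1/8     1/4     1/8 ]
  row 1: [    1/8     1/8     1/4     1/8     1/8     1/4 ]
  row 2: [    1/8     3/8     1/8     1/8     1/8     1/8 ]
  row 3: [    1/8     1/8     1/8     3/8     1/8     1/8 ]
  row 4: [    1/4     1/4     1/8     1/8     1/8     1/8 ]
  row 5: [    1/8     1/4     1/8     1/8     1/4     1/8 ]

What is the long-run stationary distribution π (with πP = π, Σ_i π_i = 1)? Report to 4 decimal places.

Balance equations π_j = Σ_i π_i·P[i][j]:
  π_0 = 1/8·π_0 + 1/8·π_1 + 1/8·π_2 + 1/8·π_3 + 1/4·π_4 + 1/8·π_5
  π_1 = 1/8·π_0 + 1/8·π_1 + 3/8·π_2 + 1/8·π_3 + 1/4·π_4 + 1/4·π_5
  π_2 = 1/4·π_0 + 1/4·π_1 + 1/8·π_2 + 1/8·π_3 + 1/8·π_4 + 1/8·π_5
  π_3 = 1/8·π_0 + 1/8·π_1 + 1/8·π_2 + 3/8·π_3 + 1/8·π_4 + 1/8·π_5
  π_4 = 1/4·π_0 + 1/8·π_1 + 1/8·π_2 + 1/8·π_3 + 1/8·π_4 + 1/4·π_5
  normalize: π_0 + π_1 + π_2 + π_3 + π_4 + π_5 = 1
Solving the linear system gives exactly π = [2228/15339, 1055/5113, 5183/30678, 1/6, 2485/15339, 771/5113].

π = [0.1453, 0.2063, 0.1689, 0.1667, 0.1620, 0.1508]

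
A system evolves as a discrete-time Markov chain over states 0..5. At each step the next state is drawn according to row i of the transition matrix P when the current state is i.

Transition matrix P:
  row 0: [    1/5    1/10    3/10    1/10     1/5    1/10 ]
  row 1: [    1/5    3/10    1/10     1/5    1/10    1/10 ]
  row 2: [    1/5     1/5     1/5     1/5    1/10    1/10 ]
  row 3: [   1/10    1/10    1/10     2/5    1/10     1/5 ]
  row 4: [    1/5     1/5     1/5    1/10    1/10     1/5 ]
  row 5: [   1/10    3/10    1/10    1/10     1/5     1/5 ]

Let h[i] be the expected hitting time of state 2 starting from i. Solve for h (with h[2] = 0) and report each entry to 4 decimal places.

h = [5.3797, 6.8354, 0.0000, 7.0253, 6.1392, 6.8987]

First-step conditioning: h[2] = 0; for i ≠ 2, h[i] = 1 + Σ_k P[i][k]·h[k].
  h[0] = 1 + 1/5·h[0] + 1/10·h[1] + 1/10·h[3] + 1/5·h[4] + 1/10·h[5]
  h[1] = 1 + 1/5·h[0] + 3/10·h[1] + 1/5·h[3] + 1/10·h[4] + 1/10·h[5]
  h[3] = 1 + 1/10·h[0] + 1/10·h[1] + 2/5·h[3] + 1/10·h[4] + 1/5·h[5]
  h[4] = 1 + 1/5·h[0] + 1/5·h[1] + 1/10·h[3] + 1/10·h[4] + 1/5·h[5]
  h[5] = 1 + 1/10·h[0] + 3/10·h[1] + 1/10·h[3] + 1/5·h[4] + 1/5·h[5]
Solving the 5×5 linear system over states ≠ 2 gives exactly h = [425/79, 540/79, 0, 555/79, 485/79, 545/79] (h[2] = 0 is the target).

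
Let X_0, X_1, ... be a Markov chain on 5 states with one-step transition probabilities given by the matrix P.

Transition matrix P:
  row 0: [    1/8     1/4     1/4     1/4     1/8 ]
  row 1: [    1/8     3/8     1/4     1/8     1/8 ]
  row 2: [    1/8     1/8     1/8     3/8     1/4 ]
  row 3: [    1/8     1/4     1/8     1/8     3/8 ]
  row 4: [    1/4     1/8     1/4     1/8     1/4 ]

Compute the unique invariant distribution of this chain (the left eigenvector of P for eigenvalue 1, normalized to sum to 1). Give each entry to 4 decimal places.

Balance equations π_j = Σ_i π_i·P[i][j]:
  π_0 = 1/8·π_0 + 1/8·π_1 + 1/8·π_2 + 1/8·π_3 + 1/4·π_4
  π_1 = 1/4·π_0 + 3/8·π_1 + 1/8·π_2 + 1/4·π_3 + 1/8·π_4
  π_2 = 1/4·π_0 + 1/4·π_1 + 1/8·π_2 + 1/8·π_3 + 1/4·π_4
  π_3 = 1/4·π_0 + 1/8·π_1 + 3/8·π_2 + 1/8·π_3 + 1/8·π_4
  normalize: π_0 + π_1 + π_2 + π_3 + π_4 = 1
Solving the linear system gives exactly π = [633/4127, 927/4127, 828/4127, 802/4127, 937/4127].

π = [0.1534, 0.2246, 0.2006, 0.1943, 0.2270]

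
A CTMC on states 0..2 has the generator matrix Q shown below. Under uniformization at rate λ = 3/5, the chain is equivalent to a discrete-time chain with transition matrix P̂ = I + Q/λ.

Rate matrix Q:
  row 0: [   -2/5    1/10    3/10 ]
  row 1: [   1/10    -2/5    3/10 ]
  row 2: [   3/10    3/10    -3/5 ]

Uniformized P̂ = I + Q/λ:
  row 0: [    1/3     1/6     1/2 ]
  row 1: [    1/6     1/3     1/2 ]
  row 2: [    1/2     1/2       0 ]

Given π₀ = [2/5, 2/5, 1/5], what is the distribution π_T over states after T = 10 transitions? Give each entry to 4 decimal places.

π = [0.3334, 0.3334, 0.3332]

t=0: π = [0.4000, 0.4000, 0.2000]
t=1: π = [0.3000, 0.3000, 0.4000]
t=2: π = [0.3500, 0.3500, 0.3000]
t=3: π = [0.3250, 0.3250, 0.3500]
t=4: π = [0.3375, 0.3375, 0.3250]
t=5: π = [0.3313, 0.3313, 0.3375]
t=6: π = [0.3344, 0.3344, 0.3313]
t=7: π = [0.3328, 0.3328, 0.3344]
t=8: π = [0.3336, 0.3336, 0.3328]
t=9: π = [0.3332, 0.3332, 0.3336]
t=10: π = [0.3334, 0.3334, 0.3332]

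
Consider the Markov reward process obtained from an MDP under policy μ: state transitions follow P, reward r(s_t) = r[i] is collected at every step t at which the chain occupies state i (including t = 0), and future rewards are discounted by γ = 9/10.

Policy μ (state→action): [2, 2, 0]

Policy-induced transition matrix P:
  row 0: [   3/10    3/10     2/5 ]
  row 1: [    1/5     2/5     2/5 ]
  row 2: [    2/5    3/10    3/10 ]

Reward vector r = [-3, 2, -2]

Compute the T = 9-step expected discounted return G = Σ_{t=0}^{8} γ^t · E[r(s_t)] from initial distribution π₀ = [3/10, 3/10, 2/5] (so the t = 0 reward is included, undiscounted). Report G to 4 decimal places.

t=0: π = [0.3000, 0.3000, 0.4000], E[r] = -1.1000, γ^t·E[r] = -1.100000, running G = -1.100000
t=1: π = [0.3100, 0.3300, 0.3600], E[r] = -0.9900, γ^t·E[r] = -0.891000, running G = -1.991000
t=2: π = [0.3030, 0.3330, 0.3640], E[r] = -0.9710, γ^t·E[r] = -0.786510, running G = -2.777510
t=3: π = [0.3031, 0.3333, 0.3636], E[r] = -0.9699, γ^t·E[r] = -0.707057, running G = -3.484567
t=4: π = [0.3030, 0.3333, 0.3636], E[r] = -0.9697, γ^t·E[r] = -0.636227, running G = -4.120794
t=5: π = [0.3030, 0.3333, 0.3636], E[r] = -0.9697, γ^t·E[r] = -0.572598, running G = -4.693391
t=6: π = [0.3030, 0.3333, 0.3636], E[r] = -0.9697, γ^t·E[r] = -0.515337, running G = -5.208728
t=7: π = [0.3030, 0.3333, 0.3636], E[r] = -0.9697, γ^t·E[r] = -0.463803, running G = -5.672531
t=8: π = [0.3030, 0.3333, 0.3636], E[r] = -0.9697, γ^t·E[r] = -0.417423, running G = -6.089954

G = -6.0900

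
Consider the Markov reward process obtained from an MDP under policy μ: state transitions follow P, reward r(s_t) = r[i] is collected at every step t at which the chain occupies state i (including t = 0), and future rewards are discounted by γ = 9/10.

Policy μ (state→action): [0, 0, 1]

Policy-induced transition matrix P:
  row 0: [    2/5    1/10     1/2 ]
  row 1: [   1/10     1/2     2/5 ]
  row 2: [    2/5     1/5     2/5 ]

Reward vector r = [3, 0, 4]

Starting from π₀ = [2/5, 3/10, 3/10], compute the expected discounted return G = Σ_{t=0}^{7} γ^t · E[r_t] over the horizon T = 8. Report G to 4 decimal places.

t=0: π = [0.4000, 0.3000, 0.3000], E[r] = 2.4000, γ^t·E[r] = 2.400000, running G = 2.400000
t=1: π = [0.3100, 0.2500, 0.4400], E[r] = 2.6900, γ^t·E[r] = 2.421000, running G = 4.821000
t=2: π = [0.3250, 0.2440, 0.4310], E[r] = 2.6990, γ^t·E[r] = 2.186190, running G = 7.007190
t=3: π = [0.3268, 0.2407, 0.4325], E[r] = 2.7104, γ^t·E[r] = 1.975882, running G = 8.983072
t=4: π = [0.3278, 0.2395, 0.4327], E[r] = 2.7141, γ^t·E[r] = 1.780714, running G = 10.763786
t=5: π = [0.3281, 0.2391, 0.4328], E[r] = 2.7155, γ^t·E[r] = 1.603499, running G = 12.367285
t=6: π = [0.3283, 0.2389, 0.4328], E[r] = 2.7161, γ^t·E[r] = 1.443439, running G = 13.810723
t=7: π = [0.3283, 0.2388, 0.4328], E[r] = 2.7163, γ^t·E[r] = 1.299194, running G = 15.109917

G = 15.1099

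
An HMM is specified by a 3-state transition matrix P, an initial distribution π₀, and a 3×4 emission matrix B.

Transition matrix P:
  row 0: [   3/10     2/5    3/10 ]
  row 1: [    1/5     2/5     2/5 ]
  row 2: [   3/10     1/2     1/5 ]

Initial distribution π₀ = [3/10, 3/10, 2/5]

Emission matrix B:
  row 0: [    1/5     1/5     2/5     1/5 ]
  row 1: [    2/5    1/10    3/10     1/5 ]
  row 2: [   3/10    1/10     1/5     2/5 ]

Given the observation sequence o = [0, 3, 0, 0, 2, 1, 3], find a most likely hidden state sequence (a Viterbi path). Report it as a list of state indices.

path = [1, 2, 1, 1, 1, 1, 2]

t=0: δ = [6.000e-02, 1.200e-01, 1.200e-01]  (obs o_0=0)
t=1: δ = [7.200e-03, 1.200e-02, 1.920e-02]  ψ = [2, 2, 1]  (obs o_1=3)
t=2: δ = [1.152e-03, 3.840e-03, 1.440e-03]  ψ = [2, 2, 1]  (obs o_2=0)
t=3: δ = [1.536e-04, 6.144e-04, 4.608e-04]  ψ = [1, 1, 1]  (obs o_3=0)
t=4: δ = [5.530e-05, 7.373e-05, 4.915e-05]  ψ = [2, 1, 1]  (obs o_4=2)
t=5: δ = [3.318e-06, 2.949e-06, 2.949e-06]  ψ = [0, 1, 1]  (obs o_5=1)
t=6: δ = [1.991e-07, 2.949e-07, 4.719e-07]  ψ = [0, 2, 1]  (obs o_6=3)
backtrack: best end state = 2; path = [1, 2, 1, 1, 1, 1, 2]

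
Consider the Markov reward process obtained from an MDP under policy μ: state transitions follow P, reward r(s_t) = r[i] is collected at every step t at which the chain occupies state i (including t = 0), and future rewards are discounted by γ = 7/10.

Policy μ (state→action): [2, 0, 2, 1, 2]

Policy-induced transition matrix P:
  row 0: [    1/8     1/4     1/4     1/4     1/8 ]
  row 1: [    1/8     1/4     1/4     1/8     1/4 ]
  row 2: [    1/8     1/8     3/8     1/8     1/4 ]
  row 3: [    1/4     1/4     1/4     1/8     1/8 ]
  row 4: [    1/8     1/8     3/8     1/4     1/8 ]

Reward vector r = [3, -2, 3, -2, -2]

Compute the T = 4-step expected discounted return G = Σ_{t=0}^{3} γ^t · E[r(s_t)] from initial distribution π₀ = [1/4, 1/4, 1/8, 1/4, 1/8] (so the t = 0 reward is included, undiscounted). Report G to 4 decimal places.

G = 0.2351

t=0: π = [0.2500, 0.2500, 0.1250, 0.2500, 0.1250], E[r] = -0.1250, γ^t·E[r] = -0.125000, running G = -0.125000
t=1: π = [0.1563, 0.2188, 0.2813, 0.1719, 0.1719], E[r] = 0.1875, γ^t·E[r] = 0.131250, running G = 0.006250
t=2: π = [0.1465, 0.1934, 0.3066, 0.1660, 0.1875], E[r] = 0.2656, γ^t·E[r] = 0.130156, running G = 0.136406
t=3: π = [0.1458, 0.1882, 0.3118, 0.1667, 0.1875], E[r] = 0.2876, γ^t·E[r] = 0.098646, running G = 0.235052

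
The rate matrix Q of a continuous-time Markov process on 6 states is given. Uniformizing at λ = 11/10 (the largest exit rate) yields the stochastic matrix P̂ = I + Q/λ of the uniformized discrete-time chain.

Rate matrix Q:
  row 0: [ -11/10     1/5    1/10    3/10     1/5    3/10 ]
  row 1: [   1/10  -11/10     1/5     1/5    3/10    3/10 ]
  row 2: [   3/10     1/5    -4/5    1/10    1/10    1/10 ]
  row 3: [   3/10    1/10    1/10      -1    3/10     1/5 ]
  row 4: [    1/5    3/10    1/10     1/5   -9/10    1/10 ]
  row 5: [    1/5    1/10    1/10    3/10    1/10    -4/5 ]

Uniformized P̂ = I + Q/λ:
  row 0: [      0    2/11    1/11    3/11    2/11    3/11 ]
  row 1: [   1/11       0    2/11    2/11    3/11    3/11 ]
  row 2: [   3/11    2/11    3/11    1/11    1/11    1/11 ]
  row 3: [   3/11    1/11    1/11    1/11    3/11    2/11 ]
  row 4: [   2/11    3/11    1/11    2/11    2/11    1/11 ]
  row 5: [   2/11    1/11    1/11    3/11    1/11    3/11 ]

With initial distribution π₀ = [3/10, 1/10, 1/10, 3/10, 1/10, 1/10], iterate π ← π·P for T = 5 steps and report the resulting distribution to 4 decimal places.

t=0: π = [0.3000, 0.1000, 0.1000, 0.3000, 0.1000, 0.1000]
t=1: π = [0.1545, 0.1364, 0.1182, 0.1818, 0.2000, 0.2091]
t=2: π = [0.1686, 0.1397, 0.1248, 0.1876, 0.1810, 0.1983]
t=3: π = [0.1669, 0.1378, 0.1263, 0.1868, 0.1822, 0.2001]
t=4: π = [0.1674, 0.1382, 0.1264, 0.1867, 0.1817, 0.1997]
t=5: π = [0.1673, 0.1381, 0.1265, 0.1867, 0.1817, 0.1997]

π = [0.1673, 0.1381, 0.1265, 0.1867, 0.1817, 0.1997]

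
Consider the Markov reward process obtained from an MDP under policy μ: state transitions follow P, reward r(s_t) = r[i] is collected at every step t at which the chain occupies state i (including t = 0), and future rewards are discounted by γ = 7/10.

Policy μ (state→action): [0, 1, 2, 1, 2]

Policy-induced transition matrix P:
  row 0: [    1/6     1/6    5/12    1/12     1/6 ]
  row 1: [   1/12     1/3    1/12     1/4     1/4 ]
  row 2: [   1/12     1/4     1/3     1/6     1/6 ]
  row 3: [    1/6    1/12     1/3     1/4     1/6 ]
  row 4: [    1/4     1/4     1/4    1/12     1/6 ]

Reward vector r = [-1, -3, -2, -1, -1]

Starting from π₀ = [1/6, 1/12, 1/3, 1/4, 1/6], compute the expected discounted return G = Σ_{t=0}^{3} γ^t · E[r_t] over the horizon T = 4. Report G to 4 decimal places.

G = -4.1442

t=0: π = [0.1667, 0.0833, 0.3333, 0.2500, 0.1667], E[r] = -1.5000, γ^t·E[r] = -1.500000, running G = -1.500000
t=1: π = [0.1458, 0.2014, 0.3125, 0.1667, 0.1736], E[r] = -1.7153, γ^t·E[r] = -1.200694, running G = -2.700694
t=2: π = [0.1383, 0.2269, 0.2807, 0.1707, 0.1834], E[r] = -1.7344, γ^t·E[r] = -0.849844, running G = -3.550538
t=3: π = [0.1397, 0.2289, 0.2729, 0.1730, 0.1856], E[r] = -1.7307, γ^t·E[r] = -0.593633, running G = -4.144172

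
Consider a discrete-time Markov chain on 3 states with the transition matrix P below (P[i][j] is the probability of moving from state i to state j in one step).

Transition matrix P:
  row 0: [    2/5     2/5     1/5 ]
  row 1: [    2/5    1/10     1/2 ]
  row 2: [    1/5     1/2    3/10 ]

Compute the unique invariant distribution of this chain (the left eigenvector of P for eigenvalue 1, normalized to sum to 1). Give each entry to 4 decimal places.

π = [0.3333, 0.3333, 0.3333]

Balance equations π_j = Σ_i π_i·P[i][j]:
  π_0 = 2/5·π_0 + 2/5·π_1 + 1/5·π_2
  π_1 = 2/5·π_0 + 1/10·π_1 + 1/2·π_2
  normalize: π_0 + π_1 + π_2 = 1
Solving the linear system gives exactly π = [1/3, 1/3, 1/3].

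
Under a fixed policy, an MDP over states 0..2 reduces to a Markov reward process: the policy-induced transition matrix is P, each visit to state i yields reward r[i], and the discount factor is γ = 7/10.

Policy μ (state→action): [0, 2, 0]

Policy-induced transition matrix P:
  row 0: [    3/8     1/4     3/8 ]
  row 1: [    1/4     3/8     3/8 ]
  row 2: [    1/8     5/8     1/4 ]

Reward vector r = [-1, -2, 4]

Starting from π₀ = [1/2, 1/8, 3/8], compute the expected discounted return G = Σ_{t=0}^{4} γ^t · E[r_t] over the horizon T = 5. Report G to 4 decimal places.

t=0: π = [0.5000, 0.1250, 0.3750], E[r] = 0.7500, γ^t·E[r] = 0.750000, running G = 0.750000
t=1: π = [0.2656, 0.4063, 0.3281], E[r] = 0.2344, γ^t·E[r] = 0.164063, running G = 0.914063
t=2: π = [0.2422, 0.4238, 0.3340], E[r] = 0.2461, γ^t·E[r] = 0.120586, running G = 1.034648
t=3: π = [0.2385, 0.4282, 0.3333], E[r] = 0.2380, γ^t·E[r] = 0.081647, running G = 1.116295
t=4: π = [0.2382, 0.4285, 0.3333], E[r] = 0.2382, γ^t·E[r] = 0.057197, running G = 1.173492

G = 1.1735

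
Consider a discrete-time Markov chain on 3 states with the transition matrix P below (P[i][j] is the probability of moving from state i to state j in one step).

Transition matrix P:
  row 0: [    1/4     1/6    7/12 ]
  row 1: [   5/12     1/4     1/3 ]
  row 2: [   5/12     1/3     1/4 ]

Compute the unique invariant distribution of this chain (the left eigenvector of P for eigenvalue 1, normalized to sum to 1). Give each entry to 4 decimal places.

Balance equations π_j = Σ_i π_i·P[i][j]:
  π_0 = 1/4·π_0 + 5/12·π_1 + 5/12·π_2
  π_1 = 1/6·π_0 + 1/4·π_1 + 1/3·π_2
  normalize: π_0 + π_1 + π_2 = 1
Solving the linear system gives exactly π = [5/14, 23/91, 71/182].

π = [0.3571, 0.2527, 0.3901]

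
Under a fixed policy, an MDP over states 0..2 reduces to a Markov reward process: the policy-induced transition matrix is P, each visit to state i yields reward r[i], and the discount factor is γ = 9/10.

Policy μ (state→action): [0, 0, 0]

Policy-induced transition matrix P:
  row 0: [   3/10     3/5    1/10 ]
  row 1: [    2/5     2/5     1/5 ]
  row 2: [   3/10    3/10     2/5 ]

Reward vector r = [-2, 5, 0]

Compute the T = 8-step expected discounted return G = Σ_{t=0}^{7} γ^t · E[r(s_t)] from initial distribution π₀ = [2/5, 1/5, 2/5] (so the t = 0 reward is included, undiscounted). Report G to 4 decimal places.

G = 7.4572

t=0: π = [0.4000, 0.2000, 0.4000], E[r] = 0.2000, γ^t·E[r] = 0.200000, running G = 0.200000
t=1: π = [0.3200, 0.4400, 0.2400], E[r] = 1.5600, γ^t·E[r] = 1.404000, running G = 1.604000
t=2: π = [0.3440, 0.4400, 0.2160], E[r] = 1.5120, γ^t·E[r] = 1.224720, running G = 2.828720
t=3: π = [0.3440, 0.4472, 0.2088], E[r] = 1.5480, γ^t·E[r] = 1.128492, running G = 3.957212
t=4: π = [0.3447, 0.4479, 0.2074], E[r] = 1.5502, γ^t·E[r] = 1.017060, running G = 4.974272
t=5: π = [0.3448, 0.4482, 0.2070], E[r] = 1.5515, γ^t·E[r] = 0.916119, running G = 5.890391
t=6: π = [0.3448, 0.4483, 0.2069], E[r] = 1.5517, γ^t·E[r] = 0.824611, running G = 6.715002
t=7: π = [0.3448, 0.4483, 0.2069], E[r] = 1.5517, γ^t·E[r] = 0.742177, running G = 7.457179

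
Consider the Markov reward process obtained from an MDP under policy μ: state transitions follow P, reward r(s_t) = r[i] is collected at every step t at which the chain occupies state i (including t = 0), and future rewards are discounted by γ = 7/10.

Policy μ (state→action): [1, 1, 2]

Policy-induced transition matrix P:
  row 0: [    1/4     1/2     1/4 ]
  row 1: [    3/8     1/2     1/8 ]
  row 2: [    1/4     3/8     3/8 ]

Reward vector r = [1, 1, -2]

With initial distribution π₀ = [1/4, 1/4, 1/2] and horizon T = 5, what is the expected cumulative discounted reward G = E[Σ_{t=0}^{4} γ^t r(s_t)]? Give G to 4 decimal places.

t=0: π = [0.2500, 0.2500, 0.5000], E[r] = -0.5000, γ^t·E[r] = -0.500000, running G = -0.500000
t=1: π = [0.2813, 0.4375, 0.2813], E[r] = 0.1563, γ^t·E[r] = 0.109375, running G = -0.390625
t=2: π = [0.3047, 0.4648, 0.2305], E[r] = 0.3086, γ^t·E[r] = 0.151211, running G = -0.239414
t=3: π = [0.3081, 0.4712, 0.2207], E[r] = 0.3379, γ^t·E[r] = 0.115896, running G = -0.123518
t=4: π = [0.3089, 0.4724, 0.2187], E[r] = 0.3439, γ^t·E[r] = 0.082578, running G = -0.040939

G = -0.0409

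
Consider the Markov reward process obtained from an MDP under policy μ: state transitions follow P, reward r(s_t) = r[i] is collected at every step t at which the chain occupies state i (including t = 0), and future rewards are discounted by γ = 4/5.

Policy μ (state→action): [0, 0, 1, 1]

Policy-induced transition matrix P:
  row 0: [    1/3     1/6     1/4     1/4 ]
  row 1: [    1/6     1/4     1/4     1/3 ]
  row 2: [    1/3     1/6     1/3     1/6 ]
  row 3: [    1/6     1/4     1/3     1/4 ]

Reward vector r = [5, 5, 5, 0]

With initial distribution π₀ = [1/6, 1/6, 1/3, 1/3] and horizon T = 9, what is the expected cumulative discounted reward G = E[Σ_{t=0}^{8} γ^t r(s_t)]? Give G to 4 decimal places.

G = 15.9699

t=0: π = [0.1667, 0.1667, 0.3333, 0.3333], E[r] = 3.3333, γ^t·E[r] = 3.333333, running G = 3.333333
t=1: π = [0.2500, 0.2083, 0.3056, 0.2361], E[r] = 3.8194, γ^t·E[r] = 3.055556, running G = 6.388889
t=2: π = [0.2593, 0.2037, 0.2951, 0.2419], E[r] = 3.7905, γ^t·E[r] = 2.425926, running G = 8.814815
t=3: π = [0.2591, 0.2038, 0.2948, 0.2424], E[r] = 3.7881, γ^t·E[r] = 1.939506, running G = 10.754321
t=4: π = [0.2590, 0.2038, 0.2948, 0.2424], E[r] = 3.7879, γ^t·E[r] = 1.551523, running G = 12.305844
t=5: π = [0.2590, 0.2039, 0.2948, 0.2424], E[r] = 3.7879, γ^t·E[r] = 1.241213, running G = 13.547056
t=6: π = [0.2590, 0.2039, 0.2948, 0.2424], E[r] = 3.7879, γ^t·E[r] = 0.992970, running G = 14.540026
t=7: π = [0.2590, 0.2039, 0.2948, 0.2424], E[r] = 3.7879, γ^t·E[r] = 0.794376, running G = 15.334402
t=8: π = [0.2590, 0.2039, 0.2948, 0.2424], E[r] = 3.7879, γ^t·E[r] = 0.635501, running G = 15.969902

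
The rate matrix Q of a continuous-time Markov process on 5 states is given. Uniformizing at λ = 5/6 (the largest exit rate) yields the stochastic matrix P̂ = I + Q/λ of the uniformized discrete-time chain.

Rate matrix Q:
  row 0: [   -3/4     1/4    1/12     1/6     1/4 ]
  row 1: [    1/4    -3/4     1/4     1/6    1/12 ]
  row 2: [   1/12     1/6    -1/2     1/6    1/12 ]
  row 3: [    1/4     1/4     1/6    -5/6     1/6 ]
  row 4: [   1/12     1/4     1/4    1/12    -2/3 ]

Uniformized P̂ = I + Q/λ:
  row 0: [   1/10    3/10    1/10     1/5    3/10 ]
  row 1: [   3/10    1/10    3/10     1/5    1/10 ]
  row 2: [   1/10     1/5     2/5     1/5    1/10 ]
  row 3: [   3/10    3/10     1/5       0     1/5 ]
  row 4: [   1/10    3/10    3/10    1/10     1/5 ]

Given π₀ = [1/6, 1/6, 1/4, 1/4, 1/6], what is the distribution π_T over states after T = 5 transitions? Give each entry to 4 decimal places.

t=0: π = [0.1667, 0.1667, 0.2500, 0.2500, 0.1667]
t=1: π = [0.1833, 0.2417, 0.2667, 0.1333, 0.1750]
t=2: π = [0.1750, 0.2250, 0.2767, 0.1558, 0.1675]
t=3: π = [0.1762, 0.2273, 0.2771, 0.1521, 0.1673]
t=4: π = [0.1759, 0.2268, 0.2773, 0.1529, 0.1672]
t=5: π = [0.1759, 0.2269, 0.2773, 0.1527, 0.1672]

π = [0.1759, 0.2269, 0.2773, 0.1527, 0.1672]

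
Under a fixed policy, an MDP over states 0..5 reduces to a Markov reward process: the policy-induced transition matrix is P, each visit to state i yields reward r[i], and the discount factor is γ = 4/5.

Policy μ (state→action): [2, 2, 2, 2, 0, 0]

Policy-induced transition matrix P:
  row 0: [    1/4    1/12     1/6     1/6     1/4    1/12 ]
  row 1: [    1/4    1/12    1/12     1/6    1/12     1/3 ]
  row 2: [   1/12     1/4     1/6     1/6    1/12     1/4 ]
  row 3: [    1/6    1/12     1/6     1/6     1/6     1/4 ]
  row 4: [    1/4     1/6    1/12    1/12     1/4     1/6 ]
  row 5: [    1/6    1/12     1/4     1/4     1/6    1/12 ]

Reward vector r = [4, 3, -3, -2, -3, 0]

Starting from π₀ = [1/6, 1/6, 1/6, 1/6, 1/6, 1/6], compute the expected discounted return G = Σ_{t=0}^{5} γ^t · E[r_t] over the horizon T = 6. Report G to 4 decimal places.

G = -0.6203

t=0: π = [0.1667, 0.1667, 0.1667, 0.1667, 0.1667, 0.1667], E[r] = -0.1667, γ^t·E[r] = -0.166667, running G = -0.166667
t=1: π = [0.1944, 0.1250, 0.1528, 0.1667, 0.1667, 0.1944], E[r] = -0.1389, γ^t·E[r] = -0.111111, running G = -0.277778
t=2: π = [0.1944, 0.1227, 0.1586, 0.1690, 0.1736, 0.1817], E[r] = -0.1887, γ^t·E[r] = -0.120741, running G = -0.398519
t=3: π = [0.1943, 0.1242, 0.1571, 0.1673, 0.1739, 0.1831], E[r] = -0.1777, γ^t·E[r] = -0.090963, running G = -0.489481
t=4: π = [0.1946, 0.1240, 0.1571, 0.1674, 0.1739, 0.1830], E[r] = -0.1773, γ^t·E[r] = -0.072635, running G = -0.562117
t=5: π = [0.1946, 0.1240, 0.1571, 0.1674, 0.1740, 0.1829], E[r] = -0.1775, γ^t·E[r] = -0.058150, running G = -0.620266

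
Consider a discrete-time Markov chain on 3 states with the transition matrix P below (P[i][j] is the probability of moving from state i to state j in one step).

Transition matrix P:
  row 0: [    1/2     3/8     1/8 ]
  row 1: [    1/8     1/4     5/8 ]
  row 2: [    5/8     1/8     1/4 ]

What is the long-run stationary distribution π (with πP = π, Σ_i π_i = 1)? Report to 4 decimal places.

π = [0.4366, 0.2676, 0.2958]

Balance equations π_j = Σ_i π_i·P[i][j]:
  π_0 = 1/2·π_0 + 1/8·π_1 + 5/8·π_2
  π_1 = 3/8·π_0 + 1/4·π_1 + 1/8·π_2
  normalize: π_0 + π_1 + π_2 = 1
Solving the linear system gives exactly π = [31/71, 19/71, 21/71].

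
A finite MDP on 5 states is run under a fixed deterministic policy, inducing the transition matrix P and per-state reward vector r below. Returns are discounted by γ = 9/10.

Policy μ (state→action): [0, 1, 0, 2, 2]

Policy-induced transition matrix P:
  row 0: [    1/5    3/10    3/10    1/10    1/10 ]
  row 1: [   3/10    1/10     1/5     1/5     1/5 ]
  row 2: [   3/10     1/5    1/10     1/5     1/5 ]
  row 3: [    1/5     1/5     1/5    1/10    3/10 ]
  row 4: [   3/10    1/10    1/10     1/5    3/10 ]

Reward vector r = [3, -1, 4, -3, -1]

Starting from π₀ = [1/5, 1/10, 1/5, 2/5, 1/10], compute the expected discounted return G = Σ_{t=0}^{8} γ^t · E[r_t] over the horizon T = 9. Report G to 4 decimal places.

t=0: π = [0.2000, 0.1000, 0.2000, 0.4000, 0.1000], E[r] = 0.0000, γ^t·E[r] = 0.000000, running G = 0.000000
t=1: π = [0.2400, 0.2000, 0.1900, 0.1400, 0.2300], E[r] = 0.6300, γ^t·E[r] = 0.567000, running G = 0.567000
t=2: π = [0.2620, 0.1810, 0.1820, 0.1620, 0.2130], E[r] = 0.6340, γ^t·E[r] = 0.513540, running G = 1.080540
t=3: π = [0.2576, 0.1868, 0.1867, 0.1576, 0.2113], E[r] = 0.6487, γ^t·E[r] = 0.472902, running G = 1.553442
t=4: π = [0.2585, 0.1860, 0.1860, 0.1585, 0.2111], E[r] = 0.6468, γ^t·E[r] = 0.424339, running G = 1.977782
t=5: π = [0.2583, 0.1861, 0.1861, 0.1583, 0.2111], E[r] = 0.6473, γ^t·E[r] = 0.382226, running G = 2.360007
t=6: π = [0.2583, 0.1861, 0.1861, 0.1583, 0.2111], E[r] = 0.6472, γ^t·E[r] = 0.343951, running G = 2.703958
t=7: π = [0.2583, 0.1861, 0.1861, 0.1583, 0.2111], E[r] = 0.6472, γ^t·E[r] = 0.309566, running G = 3.013524
t=8: π = [0.2583, 0.1861, 0.1861, 0.1583, 0.2111], E[r] = 0.6472, γ^t·E[r] = 0.278608, running G = 3.292132

G = 3.2921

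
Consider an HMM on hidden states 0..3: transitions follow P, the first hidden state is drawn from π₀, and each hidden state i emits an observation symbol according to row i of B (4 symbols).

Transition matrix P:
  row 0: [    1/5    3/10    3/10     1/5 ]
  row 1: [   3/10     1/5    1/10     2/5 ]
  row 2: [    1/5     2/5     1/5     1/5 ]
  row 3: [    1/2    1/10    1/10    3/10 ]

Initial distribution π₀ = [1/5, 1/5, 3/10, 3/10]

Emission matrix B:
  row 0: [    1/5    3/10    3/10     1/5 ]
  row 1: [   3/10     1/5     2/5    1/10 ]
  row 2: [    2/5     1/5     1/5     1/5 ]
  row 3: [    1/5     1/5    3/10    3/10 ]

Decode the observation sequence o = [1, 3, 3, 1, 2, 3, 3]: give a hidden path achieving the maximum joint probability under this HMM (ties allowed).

path = [3, 3, 3, 0, 1, 3, 0]

t=0: δ = [6.000e-02, 4.000e-02, 6.000e-02, 6.000e-02]  (obs o_0=1)
t=1: δ = [6.000e-03, 2.400e-03, 3.600e-03, 5.400e-03]  ψ = [3, 2, 0, 3]  (obs o_1=3)
t=2: δ = [5.400e-04, 1.800e-04, 3.600e-04, 4.860e-04]  ψ = [3, 0, 0, 3]  (obs o_2=3)
t=3: δ = [7.290e-05, 3.240e-05, 3.240e-05, 2.916e-05]  ψ = [3, 0, 0, 3]  (obs o_3=1)
t=4: δ = [4.374e-06, 8.748e-06, 4.374e-06, 4.374e-06]  ψ = [0, 0, 0, 0]  (obs o_4=2)
t=5: δ = [5.249e-07, 1.750e-07, 2.624e-07, 1.050e-06]  ψ = [1, 1, 0, 1]  (obs o_5=3)
t=6: δ = [1.050e-07, 1.575e-08, 3.149e-08, 9.448e-08]  ψ = [3, 0, 0, 3]  (obs o_6=3)
backtrack: best end state = 0; path = [3, 3, 3, 0, 1, 3, 0]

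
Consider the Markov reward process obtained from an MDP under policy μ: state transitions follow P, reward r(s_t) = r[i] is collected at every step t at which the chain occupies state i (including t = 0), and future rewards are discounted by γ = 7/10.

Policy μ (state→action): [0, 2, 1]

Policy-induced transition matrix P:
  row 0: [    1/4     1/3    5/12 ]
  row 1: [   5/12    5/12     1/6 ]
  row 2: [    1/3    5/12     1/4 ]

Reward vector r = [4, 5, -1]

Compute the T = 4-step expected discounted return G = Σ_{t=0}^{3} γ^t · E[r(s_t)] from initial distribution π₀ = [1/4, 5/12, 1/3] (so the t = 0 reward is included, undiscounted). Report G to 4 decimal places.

G = 7.4398

t=0: π = [0.2500, 0.4167, 0.3333], E[r] = 2.7500, γ^t·E[r] = 2.750000, running G = 2.750000
t=1: π = [0.3472, 0.3958, 0.2569], E[r] = 3.1111, γ^t·E[r] = 2.177778, running G = 4.927778
t=2: π = [0.3374, 0.3877, 0.2749], E[r] = 3.0133, γ^t·E[r] = 1.476522, running G = 6.404300
t=3: π = [0.3375, 0.3886, 0.2739], E[r] = 3.0190, γ^t·E[r] = 1.035501, running G = 7.439800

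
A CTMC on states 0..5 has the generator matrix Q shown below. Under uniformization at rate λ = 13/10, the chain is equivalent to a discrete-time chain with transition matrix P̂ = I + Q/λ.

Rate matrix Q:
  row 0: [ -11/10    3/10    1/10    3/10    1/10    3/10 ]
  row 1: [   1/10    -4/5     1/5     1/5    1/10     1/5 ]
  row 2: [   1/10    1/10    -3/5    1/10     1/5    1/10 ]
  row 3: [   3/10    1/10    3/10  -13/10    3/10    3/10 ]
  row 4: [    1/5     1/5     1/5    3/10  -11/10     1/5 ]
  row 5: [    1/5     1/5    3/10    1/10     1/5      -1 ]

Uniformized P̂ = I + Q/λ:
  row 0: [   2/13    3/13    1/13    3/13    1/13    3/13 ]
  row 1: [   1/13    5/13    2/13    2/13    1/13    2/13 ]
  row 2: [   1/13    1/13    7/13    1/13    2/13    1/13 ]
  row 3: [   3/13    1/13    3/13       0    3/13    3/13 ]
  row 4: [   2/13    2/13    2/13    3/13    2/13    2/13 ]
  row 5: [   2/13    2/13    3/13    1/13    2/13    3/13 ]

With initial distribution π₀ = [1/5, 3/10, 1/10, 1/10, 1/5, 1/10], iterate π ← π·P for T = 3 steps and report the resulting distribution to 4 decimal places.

π = [0.1299, 0.1797, 0.2599, 0.1240, 0.1384, 0.1682]

t=0: π = [0.2000, 0.3000, 0.1000, 0.1000, 0.2000, 0.1000]
t=1: π = [0.1308, 0.2231, 0.1923, 0.1538, 0.1231, 0.1769]
t=2: π = [0.1337, 0.1888, 0.2432, 0.1213, 0.1385, 0.1746]
t=3: π = [0.1299, 0.1797, 0.2599, 0.1240, 0.1384, 0.1682]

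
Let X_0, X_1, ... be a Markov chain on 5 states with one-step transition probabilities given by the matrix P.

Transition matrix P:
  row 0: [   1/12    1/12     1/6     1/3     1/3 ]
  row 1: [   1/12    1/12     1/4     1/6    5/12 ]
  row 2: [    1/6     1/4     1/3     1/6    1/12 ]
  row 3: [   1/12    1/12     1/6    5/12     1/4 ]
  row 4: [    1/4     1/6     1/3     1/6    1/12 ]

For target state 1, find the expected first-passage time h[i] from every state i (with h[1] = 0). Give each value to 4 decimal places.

First-step conditioning: h[1] = 0; for i ≠ 1, h[i] = 1 + Σ_k P[i][k]·h[k].
  h[0] = 1 + 1/12·h[0] + 1/6·h[2] + 1/3·h[3] + 1/3·h[4]
  h[2] = 1 + 1/6·h[0] + 1/3·h[2] + 1/6·h[3] + 1/12·h[4]
  h[3] = 1 + 1/12·h[0] + 1/6·h[2] + 5/12·h[3] + 1/4·h[4]
  h[4] = 1 + 1/4·h[0] + 1/3·h[2] + 1/6·h[3] + 1/12·h[4]
Solving the 4×4 linear system over states ≠ 1 gives exactly h = [10152/1421, 0, 8382/1421, 10236/1421, 9228/1421] (h[1] = 0 is the target).

h = [7.1443, 0.0000, 5.8987, 7.2034, 6.4940]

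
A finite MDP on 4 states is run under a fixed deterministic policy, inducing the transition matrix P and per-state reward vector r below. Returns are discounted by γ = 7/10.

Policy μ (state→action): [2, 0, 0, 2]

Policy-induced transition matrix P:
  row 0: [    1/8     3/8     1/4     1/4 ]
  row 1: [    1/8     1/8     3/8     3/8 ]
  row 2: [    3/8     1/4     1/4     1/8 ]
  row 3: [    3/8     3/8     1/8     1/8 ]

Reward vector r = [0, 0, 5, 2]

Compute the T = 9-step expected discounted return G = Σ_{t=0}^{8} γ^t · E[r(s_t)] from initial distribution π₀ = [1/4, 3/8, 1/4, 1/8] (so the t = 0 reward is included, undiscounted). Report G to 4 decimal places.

t=0: π = [0.2500, 0.3750, 0.2500, 0.1250], E[r] = 1.5000, γ^t·E[r] = 1.500000, running G = 1.500000
t=1: π = [0.2188, 0.2500, 0.2813, 0.2500], E[r] = 1.9063, γ^t·E[r] = 1.334375, running G = 2.834375
t=2: π = [0.2578, 0.2773, 0.2500, 0.2148], E[r] = 1.6797, γ^t·E[r] = 0.823047, running G = 3.657422
t=3: π = [0.2412, 0.2744, 0.2578, 0.2266], E[r] = 1.7422, γ^t·E[r] = 0.597570, running G = 4.254992
t=4: π = [0.2461, 0.2742, 0.2560, 0.2238], E[r] = 1.7274, γ^t·E[r] = 0.414753, running G = 4.669745
t=5: π = [0.2449, 0.2745, 0.2563, 0.2243], E[r] = 1.7301, γ^t·E[r] = 0.290781, running G = 4.960526
t=6: π = [0.2452, 0.2743, 0.2563, 0.2242], E[r] = 1.7298, γ^t·E[r] = 0.203511, running G = 5.164036
t=7: π = [0.2451, 0.2744, 0.2563, 0.2242], E[r] = 1.7298, γ^t·E[r] = 0.142455, running G = 5.306492
t=8: π = [0.2451, 0.2744, 0.2563, 0.2242], E[r] = 1.7298, γ^t·E[r] = 0.099720, running G = 5.406212

G = 5.4062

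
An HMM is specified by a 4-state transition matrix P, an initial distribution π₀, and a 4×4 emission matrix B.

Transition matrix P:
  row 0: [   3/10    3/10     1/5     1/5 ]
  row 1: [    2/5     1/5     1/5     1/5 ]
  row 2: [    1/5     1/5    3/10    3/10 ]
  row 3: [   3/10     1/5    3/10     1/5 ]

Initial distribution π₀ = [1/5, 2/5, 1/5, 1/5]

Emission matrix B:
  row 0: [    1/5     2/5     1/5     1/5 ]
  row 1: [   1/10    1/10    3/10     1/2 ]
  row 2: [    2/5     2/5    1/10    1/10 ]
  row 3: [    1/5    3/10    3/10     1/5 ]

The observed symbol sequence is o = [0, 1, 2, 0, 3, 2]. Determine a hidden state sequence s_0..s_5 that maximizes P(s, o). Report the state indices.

path = [2, 2, 3, 2, 1, 0]

t=0: δ = [4.000e-02, 4.000e-02, 8.000e-02, 4.000e-02]  (obs o_0=0)
t=1: δ = [6.400e-03, 1.600e-03, 9.600e-03, 7.200e-03]  ψ = [1, 2, 2, 2]  (obs o_1=1)
t=2: δ = [4.320e-04, 5.760e-04, 2.880e-04, 8.640e-04]  ψ = [3, 0, 2, 2]  (obs o_2=2)
t=3: δ = [5.184e-05, 1.728e-05, 1.037e-04, 3.456e-05]  ψ = [3, 3, 3, 3]  (obs o_3=0)
t=4: δ = [4.147e-06, 1.037e-05, 3.110e-06, 6.221e-06]  ψ = [2, 2, 2, 2]  (obs o_4=3)
t=5: δ = [8.294e-07, 6.221e-07, 2.074e-07, 6.221e-07]  ψ = [1, 1, 1, 1]  (obs o_5=2)
backtrack: best end state = 0; path = [2, 2, 3, 2, 1, 0]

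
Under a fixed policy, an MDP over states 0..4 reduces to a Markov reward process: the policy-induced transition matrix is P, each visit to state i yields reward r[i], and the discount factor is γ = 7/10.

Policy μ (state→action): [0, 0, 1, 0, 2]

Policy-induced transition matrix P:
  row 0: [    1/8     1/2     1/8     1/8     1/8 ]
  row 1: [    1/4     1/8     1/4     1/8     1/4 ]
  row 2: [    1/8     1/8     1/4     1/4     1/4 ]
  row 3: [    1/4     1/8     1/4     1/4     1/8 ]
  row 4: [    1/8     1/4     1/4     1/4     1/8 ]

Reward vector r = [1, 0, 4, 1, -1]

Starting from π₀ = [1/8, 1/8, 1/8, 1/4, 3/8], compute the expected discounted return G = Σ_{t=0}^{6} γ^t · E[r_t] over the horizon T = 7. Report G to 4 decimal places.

G = 2.8293

t=0: π = [0.1250, 0.1250, 0.1250, 0.2500, 0.3750], E[r] = 0.5000, γ^t·E[r] = 0.500000, running G = 0.500000
t=1: π = [0.1719, 0.2188, 0.2344, 0.2188, 0.1563], E[r] = 1.1719, γ^t·E[r] = 0.820313, running G = 1.320313
t=2: π = [0.1797, 0.2090, 0.2285, 0.2012, 0.1816], E[r] = 1.1133, γ^t·E[r] = 0.545508, running G = 1.865820
t=3: π = [0.1763, 0.2151, 0.2275, 0.2014, 0.1797], E[r] = 1.1082, γ^t·E[r] = 0.380097, running G = 2.245917
t=4: π = [0.1771, 0.2136, 0.2280, 0.2011, 0.1803], E[r] = 1.1097, γ^t·E[r] = 0.266434, running G = 2.512351
t=5: π = [0.1768, 0.2139, 0.2279, 0.2012, 0.1802], E[r] = 1.1093, γ^t·E[r] = 0.186437, running G = 2.698788
t=6: π = [0.1769, 0.2138, 0.2279, 0.2012, 0.1802], E[r] = 1.1094, γ^t·E[r] = 0.130520, running G = 2.829308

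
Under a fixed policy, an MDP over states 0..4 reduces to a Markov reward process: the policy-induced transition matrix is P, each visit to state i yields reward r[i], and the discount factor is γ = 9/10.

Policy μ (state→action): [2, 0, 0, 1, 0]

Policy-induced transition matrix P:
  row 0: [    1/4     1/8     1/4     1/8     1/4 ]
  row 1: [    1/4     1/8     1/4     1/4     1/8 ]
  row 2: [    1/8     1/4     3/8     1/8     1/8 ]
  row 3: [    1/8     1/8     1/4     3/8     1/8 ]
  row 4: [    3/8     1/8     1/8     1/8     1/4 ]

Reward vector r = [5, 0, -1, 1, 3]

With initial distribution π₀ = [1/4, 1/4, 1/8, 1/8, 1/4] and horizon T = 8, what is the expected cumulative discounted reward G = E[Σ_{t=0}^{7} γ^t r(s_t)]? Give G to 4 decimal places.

G = 9.4393

t=0: π = [0.2500, 0.2500, 0.1250, 0.1250, 0.2500], E[r] = 2.0000, γ^t·E[r] = 2.000000, running G = 2.000000
t=1: π = [0.2500, 0.1406, 0.2344, 0.1875, 0.1875], E[r] = 1.7656, γ^t·E[r] = 1.589063, running G = 3.589063
t=2: π = [0.2207, 0.1543, 0.2559, 0.1895, 0.1797], E[r] = 1.5762, γ^t·E[r] = 1.276699, running G = 4.865762
t=3: π = [0.2168, 0.1570, 0.2595, 0.1917, 0.1750], E[r] = 1.5413, γ^t·E[r] = 1.123578, running G = 5.989340
t=4: π = [0.2155, 0.1574, 0.2606, 0.1925, 0.1740], E[r] = 1.5313, γ^t·E[r] = 1.004713, running G = 6.994053
t=5: π = [0.2151, 0.1576, 0.2608, 0.1928, 0.1737], E[r] = 1.5286, γ^t·E[r] = 0.902620, running G = 7.896673
t=6: π = [0.2150, 0.1576, 0.2609, 0.1929, 0.1736], E[r] = 1.5278, γ^t·E[r] = 0.811954, running G = 8.708627
t=7: π = [0.2150, 0.1576, 0.2609, 0.1929, 0.1736], E[r] = 1.5276, γ^t·E[r] = 0.730656, running G = 9.439283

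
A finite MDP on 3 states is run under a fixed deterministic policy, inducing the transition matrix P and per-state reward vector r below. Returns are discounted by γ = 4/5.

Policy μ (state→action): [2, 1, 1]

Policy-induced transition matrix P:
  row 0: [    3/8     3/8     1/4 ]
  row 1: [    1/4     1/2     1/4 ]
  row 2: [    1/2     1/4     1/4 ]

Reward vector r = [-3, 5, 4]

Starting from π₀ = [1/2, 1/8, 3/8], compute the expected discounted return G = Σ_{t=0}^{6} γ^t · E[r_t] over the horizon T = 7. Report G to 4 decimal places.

t=0: π = [0.5000, 0.1250, 0.3750], E[r] = 0.6250, γ^t·E[r] = 0.625000, running G = 0.625000
t=1: π = [0.4063, 0.3438, 0.2500], E[r] = 1.5000, γ^t·E[r] = 1.200000, running G = 1.825000
t=2: π = [0.3633, 0.3867, 0.2500], E[r] = 1.8438, γ^t·E[r] = 1.180000, running G = 3.005000
t=3: π = [0.3579, 0.3921, 0.2500], E[r] = 1.8867, γ^t·E[r] = 0.966000, running G = 3.971000
t=4: π = [0.3572, 0.3928, 0.2500], E[r] = 1.8921, γ^t·E[r] = 0.775000, running G = 4.746000
t=5: π = [0.3572, 0.3928, 0.2500], E[r] = 1.8928, γ^t·E[r] = 0.620220, running G = 5.366220
t=6: π = [0.3571, 0.3929, 0.2500], E[r] = 1.8928, γ^t·E[r] = 0.496198, running G = 5.862418

G = 5.8624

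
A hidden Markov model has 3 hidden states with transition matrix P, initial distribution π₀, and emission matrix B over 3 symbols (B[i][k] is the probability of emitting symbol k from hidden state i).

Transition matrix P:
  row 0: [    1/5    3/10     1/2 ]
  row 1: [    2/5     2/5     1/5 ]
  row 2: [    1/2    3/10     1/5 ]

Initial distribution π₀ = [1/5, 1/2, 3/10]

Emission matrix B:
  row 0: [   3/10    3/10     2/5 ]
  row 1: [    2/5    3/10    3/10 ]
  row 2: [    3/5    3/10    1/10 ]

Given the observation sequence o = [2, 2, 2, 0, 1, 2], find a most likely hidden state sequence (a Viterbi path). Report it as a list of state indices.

path = [1, 1, 0, 2, 1, 0]

t=0: δ = [8.000e-02, 1.500e-01, 3.000e-02]  (obs o_0=2)
t=1: δ = [2.400e-02, 1.800e-02, 4.000e-03]  ψ = [1, 1, 0]  (obs o_1=2)
t=2: δ = [2.880e-03, 2.160e-03, 1.200e-03]  ψ = [1, 0, 0]  (obs o_2=2)
t=3: δ = [2.592e-04, 3.456e-04, 8.640e-04]  ψ = [1, 0, 0]  (obs o_3=0)
t=4: δ = [1.296e-04, 7.776e-05, 5.184e-05]  ψ = [2, 2, 2]  (obs o_4=1)
t=5: δ = [1.244e-05, 1.166e-05, 6.480e-06]  ψ = [1, 0, 0]  (obs o_5=2)
backtrack: best end state = 0; path = [1, 1, 0, 2, 1, 0]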